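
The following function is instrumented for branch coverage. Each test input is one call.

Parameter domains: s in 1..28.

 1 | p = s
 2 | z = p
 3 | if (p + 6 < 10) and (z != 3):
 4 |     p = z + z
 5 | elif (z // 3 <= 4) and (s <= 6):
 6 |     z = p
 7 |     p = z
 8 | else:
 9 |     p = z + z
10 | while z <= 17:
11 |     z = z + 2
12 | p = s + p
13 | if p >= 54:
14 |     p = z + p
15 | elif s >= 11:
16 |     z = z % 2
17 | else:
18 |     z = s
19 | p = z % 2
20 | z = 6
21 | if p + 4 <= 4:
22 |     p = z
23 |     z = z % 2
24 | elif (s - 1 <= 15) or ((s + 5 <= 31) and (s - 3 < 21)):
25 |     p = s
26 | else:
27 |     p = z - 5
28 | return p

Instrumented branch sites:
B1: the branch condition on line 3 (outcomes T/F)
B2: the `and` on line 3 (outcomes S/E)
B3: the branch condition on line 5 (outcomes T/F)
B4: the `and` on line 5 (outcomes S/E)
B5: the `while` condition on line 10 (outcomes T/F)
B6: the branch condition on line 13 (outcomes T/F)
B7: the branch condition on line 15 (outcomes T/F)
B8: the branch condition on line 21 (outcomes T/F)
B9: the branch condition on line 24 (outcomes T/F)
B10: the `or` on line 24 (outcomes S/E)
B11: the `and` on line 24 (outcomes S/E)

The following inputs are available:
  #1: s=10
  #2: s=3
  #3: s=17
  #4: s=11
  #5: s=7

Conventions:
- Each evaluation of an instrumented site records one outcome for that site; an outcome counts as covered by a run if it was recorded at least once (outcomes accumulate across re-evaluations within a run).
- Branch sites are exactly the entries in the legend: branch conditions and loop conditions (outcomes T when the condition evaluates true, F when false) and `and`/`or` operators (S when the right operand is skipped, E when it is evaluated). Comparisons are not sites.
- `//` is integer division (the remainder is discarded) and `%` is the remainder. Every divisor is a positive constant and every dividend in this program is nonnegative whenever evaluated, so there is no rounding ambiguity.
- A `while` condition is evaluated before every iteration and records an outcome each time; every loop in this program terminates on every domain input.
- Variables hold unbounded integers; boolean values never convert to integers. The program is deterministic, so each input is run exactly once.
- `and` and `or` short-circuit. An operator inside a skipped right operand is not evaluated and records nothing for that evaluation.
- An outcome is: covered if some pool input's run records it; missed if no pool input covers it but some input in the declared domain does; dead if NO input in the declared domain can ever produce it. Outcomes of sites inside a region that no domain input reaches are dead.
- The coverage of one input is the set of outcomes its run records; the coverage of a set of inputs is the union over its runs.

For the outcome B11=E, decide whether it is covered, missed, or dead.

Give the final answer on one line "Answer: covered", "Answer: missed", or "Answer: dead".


B11=E is recorded by pool input(s) 3 -> covered
Answer: covered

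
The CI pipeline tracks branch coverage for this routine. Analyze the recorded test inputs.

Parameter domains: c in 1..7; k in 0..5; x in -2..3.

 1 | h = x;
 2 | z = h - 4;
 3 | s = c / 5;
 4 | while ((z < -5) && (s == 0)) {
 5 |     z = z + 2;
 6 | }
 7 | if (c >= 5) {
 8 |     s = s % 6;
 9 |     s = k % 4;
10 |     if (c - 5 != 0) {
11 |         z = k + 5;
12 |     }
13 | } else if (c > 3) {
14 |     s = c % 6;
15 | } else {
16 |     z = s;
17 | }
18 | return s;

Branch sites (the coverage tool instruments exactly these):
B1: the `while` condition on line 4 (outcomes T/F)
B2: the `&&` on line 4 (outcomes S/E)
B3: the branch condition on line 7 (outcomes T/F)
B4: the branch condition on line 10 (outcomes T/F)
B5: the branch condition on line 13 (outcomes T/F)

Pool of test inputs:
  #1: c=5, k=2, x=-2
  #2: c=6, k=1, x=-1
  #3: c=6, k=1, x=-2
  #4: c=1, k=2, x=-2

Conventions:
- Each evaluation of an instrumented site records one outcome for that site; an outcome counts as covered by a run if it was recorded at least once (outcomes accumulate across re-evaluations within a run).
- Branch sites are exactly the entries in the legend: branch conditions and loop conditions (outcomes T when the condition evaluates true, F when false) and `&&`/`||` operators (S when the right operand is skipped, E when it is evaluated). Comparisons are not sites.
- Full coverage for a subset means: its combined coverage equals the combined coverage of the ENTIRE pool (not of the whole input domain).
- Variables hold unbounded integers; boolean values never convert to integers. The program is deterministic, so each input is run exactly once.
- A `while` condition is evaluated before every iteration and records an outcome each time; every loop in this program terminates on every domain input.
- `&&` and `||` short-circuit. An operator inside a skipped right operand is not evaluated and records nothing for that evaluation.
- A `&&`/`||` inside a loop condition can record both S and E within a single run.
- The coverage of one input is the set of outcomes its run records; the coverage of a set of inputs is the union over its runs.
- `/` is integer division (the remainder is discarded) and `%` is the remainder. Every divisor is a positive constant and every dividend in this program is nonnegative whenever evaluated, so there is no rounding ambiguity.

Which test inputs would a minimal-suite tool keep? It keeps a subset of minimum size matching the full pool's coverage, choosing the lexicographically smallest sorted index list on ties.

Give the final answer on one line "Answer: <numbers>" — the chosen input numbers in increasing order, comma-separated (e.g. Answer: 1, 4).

input #1, c=5, k=2, x=-2: outcomes B1=F, B2=E, B3=T, B4=F
input #2, c=6, k=1, x=-1: outcomes B1=F, B2=S, B3=T, B4=T
input #3, c=6, k=1, x=-2: outcomes B1=F, B2=E, B3=T, B4=T
input #4, c=1, k=2, x=-2: outcomes B1=T, B1=F, B2=S, B2=E, B3=F, B5=F
the full pool covers 9 outcomes: B1=T, B1=F, B2=S, B2=E, B3=T, B3=F, B4=T, B4=F, B5=F
checked all size-1 subsets: none covers 9 outcomes (max 6/9)
checked all size-2 subsets: none covers 9 outcomes (max 8/9)
inputs {1, 2, 4} (size 3) cover everything; no size-3 subset with a lexicographically smaller index list covers all 9

Answer: 1, 2, 4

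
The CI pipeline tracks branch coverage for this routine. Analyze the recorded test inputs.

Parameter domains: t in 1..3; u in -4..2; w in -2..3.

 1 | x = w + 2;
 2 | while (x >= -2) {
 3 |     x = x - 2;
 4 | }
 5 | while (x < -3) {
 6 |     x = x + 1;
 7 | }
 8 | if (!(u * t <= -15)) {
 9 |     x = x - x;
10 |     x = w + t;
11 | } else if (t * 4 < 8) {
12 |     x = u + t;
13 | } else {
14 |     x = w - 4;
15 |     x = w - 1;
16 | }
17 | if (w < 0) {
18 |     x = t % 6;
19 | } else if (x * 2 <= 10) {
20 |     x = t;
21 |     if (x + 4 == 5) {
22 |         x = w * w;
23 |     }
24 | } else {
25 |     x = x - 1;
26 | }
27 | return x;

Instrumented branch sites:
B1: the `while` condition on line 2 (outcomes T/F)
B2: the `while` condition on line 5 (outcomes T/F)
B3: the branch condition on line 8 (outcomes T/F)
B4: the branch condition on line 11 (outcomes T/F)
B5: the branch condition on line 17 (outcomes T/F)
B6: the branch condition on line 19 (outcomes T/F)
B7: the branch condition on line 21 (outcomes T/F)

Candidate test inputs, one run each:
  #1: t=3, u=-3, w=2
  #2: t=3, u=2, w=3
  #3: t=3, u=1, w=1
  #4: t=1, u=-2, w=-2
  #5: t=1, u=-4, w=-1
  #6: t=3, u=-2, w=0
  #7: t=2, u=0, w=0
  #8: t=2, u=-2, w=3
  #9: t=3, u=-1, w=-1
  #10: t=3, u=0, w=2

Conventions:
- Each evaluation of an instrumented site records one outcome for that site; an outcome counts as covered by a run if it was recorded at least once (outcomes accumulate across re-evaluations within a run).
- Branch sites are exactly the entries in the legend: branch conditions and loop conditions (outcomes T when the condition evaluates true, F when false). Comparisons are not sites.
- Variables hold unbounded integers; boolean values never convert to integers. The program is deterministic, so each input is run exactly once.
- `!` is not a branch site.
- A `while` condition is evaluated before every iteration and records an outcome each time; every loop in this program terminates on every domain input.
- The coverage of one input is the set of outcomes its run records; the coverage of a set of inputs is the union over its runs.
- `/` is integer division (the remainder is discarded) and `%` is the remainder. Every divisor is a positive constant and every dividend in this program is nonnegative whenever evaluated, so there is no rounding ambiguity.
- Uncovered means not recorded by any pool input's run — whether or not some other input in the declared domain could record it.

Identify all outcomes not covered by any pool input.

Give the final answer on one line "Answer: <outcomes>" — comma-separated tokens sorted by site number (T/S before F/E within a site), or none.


#1 (t=3, u=-3, w=2) -> B1->T, B1->T, B1->T, B1->T, B1->F, B2->T, B2->F, B3->T, B5->F, B6->T, B7->F; covered: B1=T, B1=F, B2=T, B2=F, B3=T, B5=F, B6=T, B7=F
#2 (t=3, u=2, w=3) -> B1->T, B1->T, B1->T, B1->T, B1->F, B2->F, B3->T, B5->F, B6->F; covered: B1=T, B1=F, B2=F, B3=T, B5=F, B6=F
#3 (t=3, u=1, w=1) -> B1->T, B1->T, B1->T, B1->F, B2->F, B3->T, B5->F, B6->T, B7->F; covered: B1=T, B1=F, B2=F, B3=T, B5=F, B6=T, B7=F
#4 (t=1, u=-2, w=-2) -> B1->T, B1->T, B1->F, B2->T, B2->F, B3->T, B5->T; covered: B1=T, B1=F, B2=T, B2=F, B3=T, B5=T
#5 (t=1, u=-4, w=-1) -> B1->T, B1->T, B1->F, B2->F, B3->T, B5->T; covered: B1=T, B1=F, B2=F, B3=T, B5=T
#6 (t=3, u=-2, w=0) -> B1->T, B1->T, B1->T, B1->F, B2->T, B2->F, B3->T, B5->F, B6->T, B7->F; covered: B1=T, B1=F, B2=T, B2=F, B3=T, B5=F, B6=T, B7=F
#7 (t=2, u=0, w=0) -> B1->T, B1->T, B1->T, B1->F, B2->T, B2->F, B3->T, B5->F, B6->T, B7->F; covered: B1=T, B1=F, B2=T, B2=F, B3=T, B5=F, B6=T, B7=F
#8 (t=2, u=-2, w=3) -> B1->T, B1->T, B1->T, B1->T, B1->F, B2->F, B3->T, B5->F, B6->T, B7->F; covered: B1=T, B1=F, B2=F, B3=T, B5=F, B6=T, B7=F
#9 (t=3, u=-1, w=-1) -> B1->T, B1->T, B1->F, B2->F, B3->T, B5->T; covered: B1=T, B1=F, B2=F, B3=T, B5=T
#10 (t=3, u=0, w=2) -> B1->T, B1->T, B1->T, B1->T, B1->F, B2->T, B2->F, B3->T, B5->F, B6->T, B7->F; covered: B1=T, B1=F, B2=T, B2=F, B3=T, B5=F, B6=T, B7=F
union over the pool: B1=T, B1=F, B2=T, B2=F, B3=T, B5=T, B5=F, B6=T, B6=F, B7=F
uncovered (4 of 14): B3=F, B4=T, B4=F, B7=T
Answer: B3=F, B4=T, B4=F, B7=T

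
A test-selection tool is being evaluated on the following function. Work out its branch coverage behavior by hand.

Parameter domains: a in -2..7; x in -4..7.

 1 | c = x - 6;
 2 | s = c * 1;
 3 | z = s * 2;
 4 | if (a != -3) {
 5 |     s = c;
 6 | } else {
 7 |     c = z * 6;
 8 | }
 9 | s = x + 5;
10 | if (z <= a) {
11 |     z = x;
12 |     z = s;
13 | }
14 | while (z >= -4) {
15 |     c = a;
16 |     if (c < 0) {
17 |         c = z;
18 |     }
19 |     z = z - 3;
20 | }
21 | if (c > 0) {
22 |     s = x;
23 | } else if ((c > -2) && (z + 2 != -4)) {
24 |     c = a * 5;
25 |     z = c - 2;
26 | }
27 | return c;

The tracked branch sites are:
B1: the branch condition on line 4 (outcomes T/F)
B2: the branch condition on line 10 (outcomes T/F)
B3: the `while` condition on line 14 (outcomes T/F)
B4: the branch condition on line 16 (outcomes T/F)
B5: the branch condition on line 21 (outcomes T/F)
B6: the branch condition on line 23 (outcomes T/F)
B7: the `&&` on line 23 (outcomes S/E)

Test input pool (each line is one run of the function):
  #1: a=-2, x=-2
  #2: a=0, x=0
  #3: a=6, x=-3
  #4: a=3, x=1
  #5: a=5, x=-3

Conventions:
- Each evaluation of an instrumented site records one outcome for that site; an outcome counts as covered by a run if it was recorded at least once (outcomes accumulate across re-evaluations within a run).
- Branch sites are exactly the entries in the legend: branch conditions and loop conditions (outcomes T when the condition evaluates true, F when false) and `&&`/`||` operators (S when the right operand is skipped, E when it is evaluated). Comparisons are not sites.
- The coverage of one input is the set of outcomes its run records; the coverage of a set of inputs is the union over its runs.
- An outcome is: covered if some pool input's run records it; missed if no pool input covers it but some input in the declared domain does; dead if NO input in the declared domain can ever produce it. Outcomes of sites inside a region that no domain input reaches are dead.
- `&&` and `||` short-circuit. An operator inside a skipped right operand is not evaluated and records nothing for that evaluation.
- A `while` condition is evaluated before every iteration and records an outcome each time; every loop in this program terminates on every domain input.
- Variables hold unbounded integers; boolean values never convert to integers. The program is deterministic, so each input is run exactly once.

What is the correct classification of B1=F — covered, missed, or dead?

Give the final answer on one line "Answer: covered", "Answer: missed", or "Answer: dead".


no pool input records B1=F
checking all 120 inputs in the declared domain: B1=F is never recorded -> dead
Answer: dead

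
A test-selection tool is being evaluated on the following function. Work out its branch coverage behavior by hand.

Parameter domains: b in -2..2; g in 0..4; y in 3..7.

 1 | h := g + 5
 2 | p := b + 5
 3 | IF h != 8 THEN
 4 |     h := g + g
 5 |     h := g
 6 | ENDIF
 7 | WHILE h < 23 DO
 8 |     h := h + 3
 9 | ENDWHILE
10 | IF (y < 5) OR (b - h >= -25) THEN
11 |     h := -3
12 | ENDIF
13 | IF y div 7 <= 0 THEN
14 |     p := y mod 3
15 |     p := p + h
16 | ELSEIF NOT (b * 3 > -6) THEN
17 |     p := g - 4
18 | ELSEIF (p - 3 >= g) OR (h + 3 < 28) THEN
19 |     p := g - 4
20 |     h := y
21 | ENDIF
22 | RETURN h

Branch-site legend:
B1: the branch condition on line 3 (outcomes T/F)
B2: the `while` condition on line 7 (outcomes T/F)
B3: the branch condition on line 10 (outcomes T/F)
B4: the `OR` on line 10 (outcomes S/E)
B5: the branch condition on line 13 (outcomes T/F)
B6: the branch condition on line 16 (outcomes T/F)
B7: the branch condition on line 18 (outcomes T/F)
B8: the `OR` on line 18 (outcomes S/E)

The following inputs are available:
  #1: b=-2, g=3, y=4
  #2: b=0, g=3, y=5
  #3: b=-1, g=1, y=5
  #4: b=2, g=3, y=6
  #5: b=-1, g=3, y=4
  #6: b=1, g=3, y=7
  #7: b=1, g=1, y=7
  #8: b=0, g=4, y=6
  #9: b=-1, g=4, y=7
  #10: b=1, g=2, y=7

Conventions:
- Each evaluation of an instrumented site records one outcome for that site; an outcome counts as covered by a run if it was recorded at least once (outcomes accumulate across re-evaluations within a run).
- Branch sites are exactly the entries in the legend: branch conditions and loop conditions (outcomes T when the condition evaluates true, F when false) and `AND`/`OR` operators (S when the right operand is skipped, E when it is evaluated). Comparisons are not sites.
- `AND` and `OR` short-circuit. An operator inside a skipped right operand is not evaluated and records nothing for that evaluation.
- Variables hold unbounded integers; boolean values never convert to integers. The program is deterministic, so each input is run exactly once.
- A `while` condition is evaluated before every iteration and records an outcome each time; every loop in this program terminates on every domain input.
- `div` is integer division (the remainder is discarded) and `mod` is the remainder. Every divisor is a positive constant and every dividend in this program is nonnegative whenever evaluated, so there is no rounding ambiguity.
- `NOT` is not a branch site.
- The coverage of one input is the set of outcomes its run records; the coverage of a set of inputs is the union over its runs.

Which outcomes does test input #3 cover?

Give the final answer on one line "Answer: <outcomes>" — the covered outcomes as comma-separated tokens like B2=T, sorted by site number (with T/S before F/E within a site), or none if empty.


Tracing the run of input #3 (b=-1, g=1, y=5):
  B1->T, B2->T, B2->T, B2->T, B2->T, B2->T, B2->T, B2->T, B2->T, B2->F
  B4->E, B3->F, B5->T
as a set, this run covers: B1=T, B2=T, B2=F, B3=F, B4=E, B5=T
Answer: B1=T, B2=T, B2=F, B3=F, B4=E, B5=T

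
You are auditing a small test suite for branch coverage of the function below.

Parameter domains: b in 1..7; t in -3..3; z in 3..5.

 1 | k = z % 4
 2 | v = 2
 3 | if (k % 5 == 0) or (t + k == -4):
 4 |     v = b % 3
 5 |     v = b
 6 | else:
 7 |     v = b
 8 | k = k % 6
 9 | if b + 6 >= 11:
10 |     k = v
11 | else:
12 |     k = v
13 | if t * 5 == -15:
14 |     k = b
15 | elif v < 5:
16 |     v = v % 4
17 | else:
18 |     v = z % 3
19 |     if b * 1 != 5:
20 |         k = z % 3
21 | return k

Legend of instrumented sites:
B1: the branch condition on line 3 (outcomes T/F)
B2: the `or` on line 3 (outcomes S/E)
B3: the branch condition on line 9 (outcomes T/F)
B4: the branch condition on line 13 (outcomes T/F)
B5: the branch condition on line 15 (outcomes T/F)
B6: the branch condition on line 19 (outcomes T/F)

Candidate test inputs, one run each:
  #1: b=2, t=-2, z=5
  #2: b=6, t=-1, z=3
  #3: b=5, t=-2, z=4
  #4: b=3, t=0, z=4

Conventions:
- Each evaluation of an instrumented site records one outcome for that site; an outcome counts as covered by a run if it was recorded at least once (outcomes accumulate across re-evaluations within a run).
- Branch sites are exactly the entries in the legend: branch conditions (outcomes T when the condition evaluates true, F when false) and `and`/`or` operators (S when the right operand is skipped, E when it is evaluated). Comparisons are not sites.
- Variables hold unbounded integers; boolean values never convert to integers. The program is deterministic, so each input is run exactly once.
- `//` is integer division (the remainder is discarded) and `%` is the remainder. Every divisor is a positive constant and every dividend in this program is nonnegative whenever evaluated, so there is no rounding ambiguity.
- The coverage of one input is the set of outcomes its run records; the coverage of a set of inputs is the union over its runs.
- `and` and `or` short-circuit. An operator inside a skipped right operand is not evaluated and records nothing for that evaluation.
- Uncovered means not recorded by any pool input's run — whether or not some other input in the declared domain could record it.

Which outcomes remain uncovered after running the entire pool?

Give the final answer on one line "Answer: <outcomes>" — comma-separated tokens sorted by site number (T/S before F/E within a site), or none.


run #1 (b=2, t=-2, z=5) runs B2->E, B1->F, B3->F, B4->F, B5->T; records B1=F, B2=E, B3=F, B4=F, B5=T
run #2 (b=6, t=-1, z=3) runs B2->E, B1->F, B3->T, B4->F, B5->F, B6->T; records B1=F, B2=E, B3=T, B4=F, B5=F, B6=T
run #3 (b=5, t=-2, z=4) runs B2->S, B1->T, B3->T, B4->F, B5->F, B6->F; records B1=T, B2=S, B3=T, B4=F, B5=F, B6=F
run #4 (b=3, t=0, z=4) runs B2->S, B1->T, B3->F, B4->F, B5->T; records B1=T, B2=S, B3=F, B4=F, B5=T
union over the pool: B1=T, B1=F, B2=S, B2=E, B3=T, B3=F, B4=F, B5=T, B5=F, B6=T, B6=F
uncovered (1 of 12): B4=T
Answer: B4=T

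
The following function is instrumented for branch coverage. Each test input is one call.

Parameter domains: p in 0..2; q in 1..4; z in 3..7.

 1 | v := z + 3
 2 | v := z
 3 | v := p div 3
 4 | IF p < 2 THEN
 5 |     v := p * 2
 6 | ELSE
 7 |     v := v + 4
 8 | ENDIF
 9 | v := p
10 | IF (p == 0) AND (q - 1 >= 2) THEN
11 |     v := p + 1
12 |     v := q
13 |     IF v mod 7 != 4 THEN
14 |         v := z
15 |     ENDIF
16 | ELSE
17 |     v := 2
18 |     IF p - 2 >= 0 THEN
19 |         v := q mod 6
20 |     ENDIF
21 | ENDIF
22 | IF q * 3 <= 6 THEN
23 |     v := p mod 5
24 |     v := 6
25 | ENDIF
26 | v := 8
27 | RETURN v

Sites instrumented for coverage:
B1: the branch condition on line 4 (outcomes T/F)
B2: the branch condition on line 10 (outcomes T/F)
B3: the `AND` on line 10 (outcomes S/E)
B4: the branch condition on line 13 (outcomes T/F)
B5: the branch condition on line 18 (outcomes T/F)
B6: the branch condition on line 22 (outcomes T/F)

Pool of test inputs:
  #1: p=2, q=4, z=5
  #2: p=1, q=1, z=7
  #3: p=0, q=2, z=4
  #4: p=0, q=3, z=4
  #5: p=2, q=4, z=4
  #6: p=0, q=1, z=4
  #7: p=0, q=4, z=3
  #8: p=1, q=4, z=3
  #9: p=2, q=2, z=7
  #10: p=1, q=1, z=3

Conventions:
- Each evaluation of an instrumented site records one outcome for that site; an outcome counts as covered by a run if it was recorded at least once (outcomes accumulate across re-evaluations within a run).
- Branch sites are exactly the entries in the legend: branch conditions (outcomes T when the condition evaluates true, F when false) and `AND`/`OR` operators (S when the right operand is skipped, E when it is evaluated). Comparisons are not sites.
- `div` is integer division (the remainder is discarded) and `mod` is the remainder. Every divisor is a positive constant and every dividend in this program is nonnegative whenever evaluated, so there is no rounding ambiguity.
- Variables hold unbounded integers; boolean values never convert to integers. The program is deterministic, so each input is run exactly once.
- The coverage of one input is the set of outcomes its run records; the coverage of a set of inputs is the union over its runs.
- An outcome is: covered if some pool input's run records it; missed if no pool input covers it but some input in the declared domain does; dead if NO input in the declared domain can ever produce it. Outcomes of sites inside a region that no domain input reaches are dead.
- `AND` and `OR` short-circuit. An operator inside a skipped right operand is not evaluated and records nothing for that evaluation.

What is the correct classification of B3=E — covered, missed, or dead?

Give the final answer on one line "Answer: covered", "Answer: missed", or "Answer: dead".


B3=E is recorded by pool input(s) 3, 4, 6, 7 -> covered
Answer: covered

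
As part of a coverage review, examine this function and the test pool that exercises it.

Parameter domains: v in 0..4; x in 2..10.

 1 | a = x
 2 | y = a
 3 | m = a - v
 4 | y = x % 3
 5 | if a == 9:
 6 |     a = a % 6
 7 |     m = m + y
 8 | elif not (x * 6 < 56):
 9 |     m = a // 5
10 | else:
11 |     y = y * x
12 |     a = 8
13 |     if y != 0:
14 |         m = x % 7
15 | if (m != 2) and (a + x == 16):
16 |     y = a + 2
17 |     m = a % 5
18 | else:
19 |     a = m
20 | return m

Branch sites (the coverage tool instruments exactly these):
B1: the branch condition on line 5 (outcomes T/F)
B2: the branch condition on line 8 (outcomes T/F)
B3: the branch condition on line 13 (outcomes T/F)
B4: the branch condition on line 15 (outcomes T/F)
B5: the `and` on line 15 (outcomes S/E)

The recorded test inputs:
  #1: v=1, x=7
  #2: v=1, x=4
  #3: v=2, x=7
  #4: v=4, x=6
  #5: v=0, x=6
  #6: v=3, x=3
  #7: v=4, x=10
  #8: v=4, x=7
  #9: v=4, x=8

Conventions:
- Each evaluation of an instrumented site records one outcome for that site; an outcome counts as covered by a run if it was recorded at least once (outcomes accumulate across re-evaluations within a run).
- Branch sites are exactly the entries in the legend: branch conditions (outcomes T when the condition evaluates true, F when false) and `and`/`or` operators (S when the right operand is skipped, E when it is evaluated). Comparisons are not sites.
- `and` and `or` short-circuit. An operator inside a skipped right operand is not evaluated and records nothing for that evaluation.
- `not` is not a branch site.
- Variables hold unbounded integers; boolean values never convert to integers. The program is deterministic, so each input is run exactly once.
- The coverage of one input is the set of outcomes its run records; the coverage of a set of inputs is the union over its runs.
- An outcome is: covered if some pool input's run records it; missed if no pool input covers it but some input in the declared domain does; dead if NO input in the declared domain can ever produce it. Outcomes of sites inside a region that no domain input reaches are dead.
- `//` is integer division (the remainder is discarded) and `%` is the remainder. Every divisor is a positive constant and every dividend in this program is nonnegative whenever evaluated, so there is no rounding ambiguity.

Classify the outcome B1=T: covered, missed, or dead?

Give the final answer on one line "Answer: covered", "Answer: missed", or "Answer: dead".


no pool input records B1=T
but domain input (v=0, x=9) does record it -> reachable, so missed
Answer: missed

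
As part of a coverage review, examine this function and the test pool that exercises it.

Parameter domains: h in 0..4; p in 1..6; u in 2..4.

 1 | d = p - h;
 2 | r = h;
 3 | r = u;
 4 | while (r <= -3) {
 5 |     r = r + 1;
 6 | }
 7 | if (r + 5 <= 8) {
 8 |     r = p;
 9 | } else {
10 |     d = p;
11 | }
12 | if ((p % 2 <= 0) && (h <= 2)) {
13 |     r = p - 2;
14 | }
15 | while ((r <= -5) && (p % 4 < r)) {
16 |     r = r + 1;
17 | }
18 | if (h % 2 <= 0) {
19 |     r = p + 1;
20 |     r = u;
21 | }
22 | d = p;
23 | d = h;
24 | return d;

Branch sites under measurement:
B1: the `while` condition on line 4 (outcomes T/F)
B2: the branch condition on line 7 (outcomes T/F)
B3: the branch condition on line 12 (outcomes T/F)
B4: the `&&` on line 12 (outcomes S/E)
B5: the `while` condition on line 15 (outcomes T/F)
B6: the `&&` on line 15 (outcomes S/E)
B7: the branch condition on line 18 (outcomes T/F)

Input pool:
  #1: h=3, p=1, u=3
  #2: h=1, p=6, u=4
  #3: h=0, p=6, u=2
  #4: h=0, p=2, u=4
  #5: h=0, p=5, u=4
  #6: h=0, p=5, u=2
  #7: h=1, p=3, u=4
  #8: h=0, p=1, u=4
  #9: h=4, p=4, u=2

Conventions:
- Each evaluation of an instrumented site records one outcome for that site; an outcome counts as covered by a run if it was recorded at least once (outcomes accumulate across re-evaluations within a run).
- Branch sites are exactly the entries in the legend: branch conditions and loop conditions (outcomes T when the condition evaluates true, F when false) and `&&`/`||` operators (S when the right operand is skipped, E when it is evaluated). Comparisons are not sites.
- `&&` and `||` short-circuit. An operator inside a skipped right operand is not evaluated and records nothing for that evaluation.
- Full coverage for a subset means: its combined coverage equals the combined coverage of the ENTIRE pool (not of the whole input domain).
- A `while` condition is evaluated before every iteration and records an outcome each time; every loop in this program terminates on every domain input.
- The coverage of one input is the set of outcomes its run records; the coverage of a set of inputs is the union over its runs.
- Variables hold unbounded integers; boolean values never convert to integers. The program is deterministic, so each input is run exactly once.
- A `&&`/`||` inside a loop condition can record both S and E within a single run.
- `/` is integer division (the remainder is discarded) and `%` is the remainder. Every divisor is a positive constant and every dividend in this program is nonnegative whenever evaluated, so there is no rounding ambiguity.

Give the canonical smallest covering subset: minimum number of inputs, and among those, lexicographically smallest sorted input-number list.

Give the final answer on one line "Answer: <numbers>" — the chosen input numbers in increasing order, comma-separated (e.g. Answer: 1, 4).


input #1, h=3, p=1, u=3: events B1->F, B2->T, B4->S, B3->F, B6->S, B5->F, B7->F; outcomes B1=F, B2=T, B3=F, B4=S, B5=F, B6=S, B7=F
input #2, h=1, p=6, u=4: events B1->F, B2->F, B4->E, B3->T, B6->S, B5->F, B7->F; outcomes B1=F, B2=F, B3=T, B4=E, B5=F, B6=S, B7=F
input #3, h=0, p=6, u=2: events B1->F, B2->T, B4->E, B3->T, B6->S, B5->F, B7->T; outcomes B1=F, B2=T, B3=T, B4=E, B5=F, B6=S, B7=T
input #4, h=0, p=2, u=4: events B1->F, B2->F, B4->E, B3->T, B6->S, B5->F, B7->T; outcomes B1=F, B2=F, B3=T, B4=E, B5=F, B6=S, B7=T
input #5, h=0, p=5, u=4: events B1->F, B2->F, B4->S, B3->F, B6->S, B5->F, B7->T; outcomes B1=F, B2=F, B3=F, B4=S, B5=F, B6=S, B7=T
input #6, h=0, p=5, u=2: events B1->F, B2->T, B4->S, B3->F, B6->S, B5->F, B7->T; outcomes B1=F, B2=T, B3=F, B4=S, B5=F, B6=S, B7=T
input #7, h=1, p=3, u=4: events B1->F, B2->F, B4->S, B3->F, B6->S, B5->F, B7->F; outcomes B1=F, B2=F, B3=F, B4=S, B5=F, B6=S, B7=F
input #8, h=0, p=1, u=4: events B1->F, B2->F, B4->S, B3->F, B6->S, B5->F, B7->T; outcomes B1=F, B2=F, B3=F, B4=S, B5=F, B6=S, B7=T
input #9, h=4, p=4, u=2: events B1->F, B2->T, B4->E, B3->F, B6->S, B5->F, B7->T; outcomes B1=F, B2=T, B3=F, B4=E, B5=F, B6=S, B7=T
together the pool reaches 11 outcomes: B1=F, B2=T, B2=F, B3=T, B3=F, B4=S, B4=E, B5=F, B6=S, B7=T, B7=F
every size-1 subset falls short of the 11 outcomes (best: 7/11)
size 2: inputs {1, 4} cover all 11 outcomes, and no lexicographically smaller subset of this size does
Answer: 1, 4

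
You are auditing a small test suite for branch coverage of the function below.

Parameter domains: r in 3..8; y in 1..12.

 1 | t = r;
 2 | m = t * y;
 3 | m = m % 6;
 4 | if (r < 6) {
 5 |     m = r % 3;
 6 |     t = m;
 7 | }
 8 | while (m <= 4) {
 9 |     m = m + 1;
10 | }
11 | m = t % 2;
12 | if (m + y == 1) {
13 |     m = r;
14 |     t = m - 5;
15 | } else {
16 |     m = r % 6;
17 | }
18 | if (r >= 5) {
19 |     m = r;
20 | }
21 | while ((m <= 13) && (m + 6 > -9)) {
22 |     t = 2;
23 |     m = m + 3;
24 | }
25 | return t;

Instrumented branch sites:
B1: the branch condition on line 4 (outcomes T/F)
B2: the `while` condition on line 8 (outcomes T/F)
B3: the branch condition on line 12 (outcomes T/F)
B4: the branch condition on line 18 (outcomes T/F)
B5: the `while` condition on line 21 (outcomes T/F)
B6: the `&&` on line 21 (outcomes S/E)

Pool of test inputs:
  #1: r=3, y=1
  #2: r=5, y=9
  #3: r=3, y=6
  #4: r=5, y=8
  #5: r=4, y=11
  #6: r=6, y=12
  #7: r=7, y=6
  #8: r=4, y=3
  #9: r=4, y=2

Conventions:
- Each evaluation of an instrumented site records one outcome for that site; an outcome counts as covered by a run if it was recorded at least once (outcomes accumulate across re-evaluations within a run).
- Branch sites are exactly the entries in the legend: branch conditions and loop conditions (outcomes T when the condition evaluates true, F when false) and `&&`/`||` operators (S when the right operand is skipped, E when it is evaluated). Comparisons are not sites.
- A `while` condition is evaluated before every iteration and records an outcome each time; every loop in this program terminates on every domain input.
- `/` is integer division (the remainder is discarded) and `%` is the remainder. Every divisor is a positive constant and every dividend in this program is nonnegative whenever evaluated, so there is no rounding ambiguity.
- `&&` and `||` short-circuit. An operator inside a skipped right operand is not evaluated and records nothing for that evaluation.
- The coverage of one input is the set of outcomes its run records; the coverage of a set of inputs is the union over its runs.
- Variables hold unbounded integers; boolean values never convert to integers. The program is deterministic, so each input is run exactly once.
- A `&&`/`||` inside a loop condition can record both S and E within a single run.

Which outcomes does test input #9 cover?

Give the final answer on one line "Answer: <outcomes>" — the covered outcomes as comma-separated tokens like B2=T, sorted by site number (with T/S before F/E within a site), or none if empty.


Running input #9 (r=4, y=2), event by event:
  B1->T, B2->T, B2->T, B2->T, B2->T, B2->F, B3->F, B4->F, B6->E, B5->T
  B6->E, B5->T, B6->E, B5->T, B6->E, B5->T, B6->S, B5->F
collecting distinct outcomes: B1=T, B2=T, B2=F, B3=F, B4=F, B5=T, B5=F, B6=S, B6=E
Answer: B1=T, B2=T, B2=F, B3=F, B4=F, B5=T, B5=F, B6=S, B6=E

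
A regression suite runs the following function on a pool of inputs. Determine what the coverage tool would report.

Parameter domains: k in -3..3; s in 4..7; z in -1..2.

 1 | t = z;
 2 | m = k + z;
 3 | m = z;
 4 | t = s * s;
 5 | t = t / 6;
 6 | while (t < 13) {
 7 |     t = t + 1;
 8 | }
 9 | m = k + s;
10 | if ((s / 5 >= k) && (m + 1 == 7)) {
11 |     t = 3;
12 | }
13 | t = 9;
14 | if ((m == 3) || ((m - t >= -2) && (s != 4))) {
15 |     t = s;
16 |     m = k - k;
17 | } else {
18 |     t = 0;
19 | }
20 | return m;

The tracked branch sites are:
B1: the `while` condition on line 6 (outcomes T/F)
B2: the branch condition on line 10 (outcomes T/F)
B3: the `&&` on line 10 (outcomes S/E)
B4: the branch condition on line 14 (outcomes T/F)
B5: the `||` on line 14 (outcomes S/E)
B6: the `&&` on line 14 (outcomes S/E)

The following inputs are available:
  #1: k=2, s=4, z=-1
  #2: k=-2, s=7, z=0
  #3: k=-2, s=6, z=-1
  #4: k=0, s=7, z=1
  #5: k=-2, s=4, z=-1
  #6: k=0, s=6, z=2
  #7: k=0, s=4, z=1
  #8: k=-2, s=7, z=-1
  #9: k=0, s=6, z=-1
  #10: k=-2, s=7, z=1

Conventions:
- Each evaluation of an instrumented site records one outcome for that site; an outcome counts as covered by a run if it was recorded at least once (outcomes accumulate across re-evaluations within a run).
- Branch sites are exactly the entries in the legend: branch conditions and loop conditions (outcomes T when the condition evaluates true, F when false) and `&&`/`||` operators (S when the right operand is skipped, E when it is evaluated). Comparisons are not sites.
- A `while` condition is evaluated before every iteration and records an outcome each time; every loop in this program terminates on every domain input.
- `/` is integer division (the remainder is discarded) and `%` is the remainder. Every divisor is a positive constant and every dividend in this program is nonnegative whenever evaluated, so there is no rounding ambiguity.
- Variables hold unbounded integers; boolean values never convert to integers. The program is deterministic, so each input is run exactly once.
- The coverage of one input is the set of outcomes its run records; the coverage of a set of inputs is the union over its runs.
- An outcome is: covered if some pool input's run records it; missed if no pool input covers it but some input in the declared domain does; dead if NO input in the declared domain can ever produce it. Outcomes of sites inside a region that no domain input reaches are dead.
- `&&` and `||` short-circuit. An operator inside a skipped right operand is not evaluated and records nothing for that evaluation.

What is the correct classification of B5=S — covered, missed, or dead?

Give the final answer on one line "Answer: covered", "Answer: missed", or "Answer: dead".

no pool input records B5=S
but domain input (k=-3, s=6, z=-1) does record it -> reachable, so missed

Answer: missed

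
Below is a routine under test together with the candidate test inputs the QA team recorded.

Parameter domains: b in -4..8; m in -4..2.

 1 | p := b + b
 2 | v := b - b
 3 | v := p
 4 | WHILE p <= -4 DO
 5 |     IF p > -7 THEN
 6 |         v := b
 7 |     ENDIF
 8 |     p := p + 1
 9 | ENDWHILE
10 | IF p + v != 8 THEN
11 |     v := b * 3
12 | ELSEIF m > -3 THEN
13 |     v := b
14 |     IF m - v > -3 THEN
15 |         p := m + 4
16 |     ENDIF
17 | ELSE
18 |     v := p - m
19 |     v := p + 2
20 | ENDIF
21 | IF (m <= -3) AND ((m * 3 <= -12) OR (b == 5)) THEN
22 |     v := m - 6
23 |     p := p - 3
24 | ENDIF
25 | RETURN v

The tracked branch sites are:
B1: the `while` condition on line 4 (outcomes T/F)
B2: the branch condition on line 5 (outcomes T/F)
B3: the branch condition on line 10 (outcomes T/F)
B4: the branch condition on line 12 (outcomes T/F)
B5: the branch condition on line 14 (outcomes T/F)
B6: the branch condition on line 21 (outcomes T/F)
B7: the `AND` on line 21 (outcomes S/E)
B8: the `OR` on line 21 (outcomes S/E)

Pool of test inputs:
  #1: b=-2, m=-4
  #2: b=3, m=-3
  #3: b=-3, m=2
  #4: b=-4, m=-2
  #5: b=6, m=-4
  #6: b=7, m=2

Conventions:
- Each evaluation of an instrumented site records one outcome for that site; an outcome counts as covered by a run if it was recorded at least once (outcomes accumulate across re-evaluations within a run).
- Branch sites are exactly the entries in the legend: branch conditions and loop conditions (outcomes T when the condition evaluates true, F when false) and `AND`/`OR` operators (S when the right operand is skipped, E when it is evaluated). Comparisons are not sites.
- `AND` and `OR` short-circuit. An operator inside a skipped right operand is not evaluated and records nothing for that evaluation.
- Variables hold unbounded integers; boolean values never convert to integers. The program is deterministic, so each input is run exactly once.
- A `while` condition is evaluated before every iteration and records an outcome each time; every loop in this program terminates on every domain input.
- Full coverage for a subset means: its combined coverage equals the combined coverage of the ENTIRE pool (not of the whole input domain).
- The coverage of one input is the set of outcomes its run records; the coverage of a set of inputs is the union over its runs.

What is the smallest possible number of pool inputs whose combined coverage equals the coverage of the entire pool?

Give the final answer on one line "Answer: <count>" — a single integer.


#1 (b=-2, m=-4) -> B1->T, B2->T, B1->F, B3->T, B7->E, B8->S, B6->T; covered: B1=T, B1=F, B2=T, B3=T, B6=T, B7=E, B8=S
#2 (b=3, m=-3) -> B1->F, B3->T, B7->E, B8->E, B6->F; covered: B1=F, B3=T, B6=F, B7=E, B8=E
#3 (b=-3, m=2) -> B1->T, B2->T, B1->T, B2->T, B1->T, B2->T, B1->F, B3->T, B7->S, B6->F; covered: B1=T, B1=F, B2=T, B3=T, B6=F, B7=S
#4 (b=-4, m=-2) -> B1->T, B2->F, B1->T, B2->F, B1->T, B2->T, B1->T, B2->T, B1->T, B2->T, B1->F, B3->T, B7->S, B6->F; covered: B1=T, B1=F, B2=T, B2=F, B3=T, B6=F, B7=S
#5 (b=6, m=-4) -> B1->F, B3->T, B7->E, B8->S, B6->T; covered: B1=F, B3=T, B6=T, B7=E, B8=S
#6 (b=7, m=2) -> B1->F, B3->T, B7->S, B6->F; covered: B1=F, B3=T, B6=F, B7=S
the full pool covers 11 outcomes: B1=T, B1=F, B2=T, B2=F, B3=T, B6=T, B6=F, B7=S, B7=E, B8=S, B8=E
every size-1 subset falls short of the 11 outcomes (best: 7/11)
every size-2 subset falls short of the 11 outcomes (best: 10/11)
inputs {1, 2, 4} (size 3) cover everything; no size-3 subset with a lexicographically smaller index list covers all 11
Answer: 3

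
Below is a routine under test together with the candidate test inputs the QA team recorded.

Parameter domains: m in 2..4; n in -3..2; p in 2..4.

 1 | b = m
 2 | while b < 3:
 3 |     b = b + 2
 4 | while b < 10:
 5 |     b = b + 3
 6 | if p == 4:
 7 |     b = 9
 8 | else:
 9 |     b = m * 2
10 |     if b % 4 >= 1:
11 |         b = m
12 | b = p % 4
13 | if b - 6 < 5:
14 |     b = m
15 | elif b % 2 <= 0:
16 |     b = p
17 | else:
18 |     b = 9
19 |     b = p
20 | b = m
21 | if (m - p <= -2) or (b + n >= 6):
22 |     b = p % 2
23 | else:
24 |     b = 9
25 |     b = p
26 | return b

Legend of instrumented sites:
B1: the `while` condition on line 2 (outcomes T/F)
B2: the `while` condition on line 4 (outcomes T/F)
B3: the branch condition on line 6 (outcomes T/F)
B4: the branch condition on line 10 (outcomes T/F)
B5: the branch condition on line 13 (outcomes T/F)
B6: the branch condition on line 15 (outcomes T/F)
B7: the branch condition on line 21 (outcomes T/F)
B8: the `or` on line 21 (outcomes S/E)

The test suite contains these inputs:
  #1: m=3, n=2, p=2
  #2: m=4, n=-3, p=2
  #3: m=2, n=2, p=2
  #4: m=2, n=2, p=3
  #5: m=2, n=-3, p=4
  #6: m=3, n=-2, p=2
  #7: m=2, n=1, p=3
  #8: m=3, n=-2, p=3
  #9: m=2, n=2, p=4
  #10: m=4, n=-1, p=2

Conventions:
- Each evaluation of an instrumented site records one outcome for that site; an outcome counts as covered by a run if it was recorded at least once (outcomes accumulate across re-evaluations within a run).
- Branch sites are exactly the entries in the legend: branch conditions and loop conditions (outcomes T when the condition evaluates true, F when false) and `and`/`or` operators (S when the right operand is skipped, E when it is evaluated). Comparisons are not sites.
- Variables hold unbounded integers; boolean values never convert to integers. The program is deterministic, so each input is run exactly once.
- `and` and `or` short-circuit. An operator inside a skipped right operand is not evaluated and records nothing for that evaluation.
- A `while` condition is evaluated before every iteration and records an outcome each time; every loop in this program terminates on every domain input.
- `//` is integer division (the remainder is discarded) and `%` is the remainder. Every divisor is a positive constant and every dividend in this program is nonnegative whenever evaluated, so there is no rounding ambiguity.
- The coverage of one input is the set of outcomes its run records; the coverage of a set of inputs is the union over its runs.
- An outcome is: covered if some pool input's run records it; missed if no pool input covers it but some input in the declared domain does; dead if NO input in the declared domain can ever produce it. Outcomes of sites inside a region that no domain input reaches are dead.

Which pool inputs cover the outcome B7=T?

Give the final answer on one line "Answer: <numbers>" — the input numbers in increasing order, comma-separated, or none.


input #1 (m=3, n=2, p=2): misses B7=T
input #2 (m=4, n=-3, p=2): misses B7=T
input #3 (m=2, n=2, p=2): misses B7=T
input #4 (m=2, n=2, p=3): misses B7=T
input #5 (m=2, n=-3, p=4): covers B7=T
input #6 (m=3, n=-2, p=2): misses B7=T
input #7 (m=2, n=1, p=3): misses B7=T
input #8 (m=3, n=-2, p=3): misses B7=T
input #9 (m=2, n=2, p=4): covers B7=T
input #10 (m=4, n=-1, p=2): misses B7=T
Answer: 5, 9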